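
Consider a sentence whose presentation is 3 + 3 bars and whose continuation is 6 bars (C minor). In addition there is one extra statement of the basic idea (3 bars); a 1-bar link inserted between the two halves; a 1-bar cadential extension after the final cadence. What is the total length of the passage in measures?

Basic sentence: 3 + 3 + 6 = 12 bars.
12 (basic form) + 3 (extra statement) + 1 (link) + 1 (cadential extension) = 17.

17 measures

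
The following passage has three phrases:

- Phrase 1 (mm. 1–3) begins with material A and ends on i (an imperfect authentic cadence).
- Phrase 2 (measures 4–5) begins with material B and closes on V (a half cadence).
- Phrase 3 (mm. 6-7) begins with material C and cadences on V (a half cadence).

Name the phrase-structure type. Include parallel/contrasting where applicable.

phrase group

The final phrase closes with a half cadence, which is not stronger than the preceding half cadence; the 3 phrases lack an overall antecedent–consequent design and so form a phrase group.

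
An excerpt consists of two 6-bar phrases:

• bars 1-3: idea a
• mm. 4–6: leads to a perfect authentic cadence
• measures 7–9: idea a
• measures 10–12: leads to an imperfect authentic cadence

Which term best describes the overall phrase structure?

The second phrase closes with an imperfect authentic cadence, which is not stronger than the first phrase's perfect authentic cadence; without a weak→strong cadential pair there is no antecedent–consequent relationship, so this is a phrase group rather than a period.

phrase group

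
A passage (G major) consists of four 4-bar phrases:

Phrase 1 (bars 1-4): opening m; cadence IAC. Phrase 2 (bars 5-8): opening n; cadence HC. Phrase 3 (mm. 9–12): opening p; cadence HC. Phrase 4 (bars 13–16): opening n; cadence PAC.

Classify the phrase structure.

contrasting double period

Four phrases in two halves: the first half (bars 1–8) ends with a half cadence, the second (bars 9–16) with a perfect authentic cadence — a large antecedent–consequent pair, i.e. a double period.
Phrase 3 begins with different material from phrase 1, making it contrasting.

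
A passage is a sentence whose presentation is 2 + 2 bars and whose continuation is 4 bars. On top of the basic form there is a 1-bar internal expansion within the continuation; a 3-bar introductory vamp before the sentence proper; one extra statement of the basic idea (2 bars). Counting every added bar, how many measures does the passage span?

14 measures

Basic sentence: 2 + 2 + 4 = 8 bars.
8 (basic form) + 1 (internal expansion) + 3 (introduction) + 2 (extra statement) = 14.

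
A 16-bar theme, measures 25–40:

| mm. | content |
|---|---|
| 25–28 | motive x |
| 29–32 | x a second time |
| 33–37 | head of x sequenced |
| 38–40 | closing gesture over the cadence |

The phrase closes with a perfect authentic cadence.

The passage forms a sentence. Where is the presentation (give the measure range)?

The presentation of a sentence is the basic idea (mm. 25–28) plus its repetition (mm. 29–32); the presentation is therefore mm. 25-32.

measures 25–32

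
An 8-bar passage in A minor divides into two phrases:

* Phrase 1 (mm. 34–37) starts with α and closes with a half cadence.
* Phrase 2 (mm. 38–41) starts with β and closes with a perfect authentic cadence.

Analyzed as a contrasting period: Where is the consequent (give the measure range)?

The antecedent is the phrase ending with the weaker cadence (half cadence, phrase 1) and the consequent the one ending more conclusively (perfect authentic cadence, phrase 2); the consequent is mm. 38–41.

measures 38–41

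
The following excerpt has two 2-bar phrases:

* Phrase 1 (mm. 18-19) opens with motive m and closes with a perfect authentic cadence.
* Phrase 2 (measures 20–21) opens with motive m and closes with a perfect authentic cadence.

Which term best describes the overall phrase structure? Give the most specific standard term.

Both phrases have the same opening (m) and the same cadence (perfect authentic cadence): the second is a restatement, not a consequent, so this is a repeated phrase rather than a period.

repeated phrase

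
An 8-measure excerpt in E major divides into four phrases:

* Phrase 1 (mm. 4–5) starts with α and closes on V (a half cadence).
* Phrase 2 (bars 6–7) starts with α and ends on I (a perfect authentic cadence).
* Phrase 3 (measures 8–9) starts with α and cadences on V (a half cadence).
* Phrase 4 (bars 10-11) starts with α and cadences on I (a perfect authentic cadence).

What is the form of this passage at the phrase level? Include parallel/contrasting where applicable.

repeated period

The cadence pattern HC–PAC–HC–PAC is weak–strong twice, and phrases 3–4 restate phrases 1–2: a period heard twice, not a double period (which would end weakly at phrase 2).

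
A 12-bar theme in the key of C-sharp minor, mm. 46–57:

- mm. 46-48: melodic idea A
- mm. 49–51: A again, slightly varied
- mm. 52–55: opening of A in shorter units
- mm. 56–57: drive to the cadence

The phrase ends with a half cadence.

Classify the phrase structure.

sentence

Basic idea (bars 46–48) + its repetition (measures 49–51) form the presentation; fragmentation and cadence (mm. 52–57) form the continuation — the 12-bar whole is a sentence.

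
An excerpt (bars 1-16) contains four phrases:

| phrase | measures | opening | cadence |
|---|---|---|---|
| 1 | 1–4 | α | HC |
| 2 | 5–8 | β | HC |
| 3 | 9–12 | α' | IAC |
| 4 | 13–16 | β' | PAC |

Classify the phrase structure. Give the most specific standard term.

Four phrases in two halves: the first half (bars 1–8) ends with a half cadence, the second (mm. 9–16) with a perfect authentic cadence — a large antecedent–consequent pair, i.e. a double period.
Phrase 3 begins with the same material as phrase 1, making it parallel.

parallel double period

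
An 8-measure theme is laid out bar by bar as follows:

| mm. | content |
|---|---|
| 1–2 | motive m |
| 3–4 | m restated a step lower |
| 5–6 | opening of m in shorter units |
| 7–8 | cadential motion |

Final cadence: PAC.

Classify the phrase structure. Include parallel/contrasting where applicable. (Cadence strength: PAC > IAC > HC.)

sentence

Basic idea (bars 1-2) + its repetition (mm. 3–4) form the presentation; fragmentation and cadence (mm. 5–8) form the continuation — the 8-bar whole is a sentence.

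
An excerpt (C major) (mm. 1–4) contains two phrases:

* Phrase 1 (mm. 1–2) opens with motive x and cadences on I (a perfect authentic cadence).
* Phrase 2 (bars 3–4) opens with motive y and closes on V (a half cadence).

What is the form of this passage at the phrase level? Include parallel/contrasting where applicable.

The second phrase closes with a half cadence, which is not stronger than the first phrase's perfect authentic cadence; without a weak→strong cadential pair there is no antecedent–consequent relationship, so this is a phrase group rather than a period.

phrase group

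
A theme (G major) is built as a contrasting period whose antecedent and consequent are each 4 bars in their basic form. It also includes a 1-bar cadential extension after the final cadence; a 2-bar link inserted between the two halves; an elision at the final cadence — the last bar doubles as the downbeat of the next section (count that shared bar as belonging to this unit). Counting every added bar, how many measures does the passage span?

Basic contrasting period: 4 + 4 = 8 bars.
8 (basic form) + 1 (cadential extension) + 2 (link) = 11.
The elision shares a bar with the next section but does not change this unit's count.

11 measures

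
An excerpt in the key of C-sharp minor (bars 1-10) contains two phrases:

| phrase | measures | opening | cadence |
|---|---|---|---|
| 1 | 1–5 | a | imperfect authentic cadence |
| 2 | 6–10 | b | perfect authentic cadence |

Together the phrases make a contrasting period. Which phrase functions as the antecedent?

The phrase ending with the weaker cadence (imperfect authentic cadence) is the antecedent; the one ending more conclusively (perfect authentic cadence) is the consequent. The antecedent is phrase 1.

phrase 1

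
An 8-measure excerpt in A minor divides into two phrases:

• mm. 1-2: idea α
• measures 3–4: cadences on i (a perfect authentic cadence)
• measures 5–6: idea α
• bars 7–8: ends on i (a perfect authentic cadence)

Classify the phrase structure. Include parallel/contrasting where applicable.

repeated phrase

Both phrases have the same opening (α) and the same cadence (perfect authentic cadence): the second is a restatement, not a consequent, so this is a repeated phrase rather than a period.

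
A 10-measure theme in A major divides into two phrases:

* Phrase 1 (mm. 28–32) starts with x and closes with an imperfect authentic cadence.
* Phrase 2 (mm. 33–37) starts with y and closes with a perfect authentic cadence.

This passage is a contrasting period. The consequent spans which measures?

measures 33–37

The antecedent is the phrase ending with the weaker cadence (imperfect authentic cadence, phrase 1) and the consequent the one ending more conclusively (perfect authentic cadence, phrase 2); the consequent is bars 33–37.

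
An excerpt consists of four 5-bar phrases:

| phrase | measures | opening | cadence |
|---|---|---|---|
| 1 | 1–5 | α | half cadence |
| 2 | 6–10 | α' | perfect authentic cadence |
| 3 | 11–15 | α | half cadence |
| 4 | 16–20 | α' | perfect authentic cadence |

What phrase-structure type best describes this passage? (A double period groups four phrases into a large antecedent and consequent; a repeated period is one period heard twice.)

repeated period

The cadence pattern HC–PAC–HC–PAC is weak–strong twice, and phrases 3–4 restate phrases 1–2: a period heard twice, not a double period (which would end weakly at phrase 2).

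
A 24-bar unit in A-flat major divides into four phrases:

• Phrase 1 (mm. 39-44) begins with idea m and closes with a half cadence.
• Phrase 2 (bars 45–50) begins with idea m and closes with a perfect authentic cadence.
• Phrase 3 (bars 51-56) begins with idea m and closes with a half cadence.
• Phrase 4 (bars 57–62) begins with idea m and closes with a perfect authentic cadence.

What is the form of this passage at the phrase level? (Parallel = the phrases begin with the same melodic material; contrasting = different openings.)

repeated period

The cadence pattern HC–PAC–HC–PAC is weak–strong twice, and phrases 3–4 restate phrases 1–2: a period heard twice, not a double period (which would end weakly at phrase 2).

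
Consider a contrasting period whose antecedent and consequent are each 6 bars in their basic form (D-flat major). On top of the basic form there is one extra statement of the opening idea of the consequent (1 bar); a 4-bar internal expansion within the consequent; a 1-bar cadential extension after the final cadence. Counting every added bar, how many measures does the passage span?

Basic contrasting period: 6 + 6 = 12 bars.
12 (basic form) + 1 (extra statement) + 4 (internal expansion) + 1 (cadential extension) = 18.

18 measures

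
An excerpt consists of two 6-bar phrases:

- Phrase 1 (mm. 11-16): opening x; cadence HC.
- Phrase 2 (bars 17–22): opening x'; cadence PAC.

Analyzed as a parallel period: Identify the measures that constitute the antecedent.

measures 11–16

The antecedent is the phrase ending with the weaker cadence (half cadence, phrase 1) and the consequent the one ending more conclusively (perfect authentic cadence, phrase 2); the antecedent is bars 11–16.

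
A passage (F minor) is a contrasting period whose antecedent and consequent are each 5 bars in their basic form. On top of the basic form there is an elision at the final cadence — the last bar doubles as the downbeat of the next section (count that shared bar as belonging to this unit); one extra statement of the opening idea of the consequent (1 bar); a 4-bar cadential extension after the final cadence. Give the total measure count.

15 measures

Basic contrasting period: 5 + 5 = 10 bars.
10 (basic form) + 1 (extra statement) + 4 (cadential extension) = 15.
The elision shares a bar with the next section but does not change this unit's count.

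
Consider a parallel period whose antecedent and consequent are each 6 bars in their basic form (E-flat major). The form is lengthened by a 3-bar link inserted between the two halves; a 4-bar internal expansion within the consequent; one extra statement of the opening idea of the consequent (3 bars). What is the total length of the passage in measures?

Basic parallel period: 6 + 6 = 12 bars.
12 (basic form) + 3 (link) + 4 (internal expansion) + 3 (extra statement) = 22.

22 measures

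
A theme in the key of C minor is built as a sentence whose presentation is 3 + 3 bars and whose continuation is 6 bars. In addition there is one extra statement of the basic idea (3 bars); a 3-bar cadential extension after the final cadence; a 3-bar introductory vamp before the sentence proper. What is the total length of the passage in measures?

Basic sentence: 3 + 3 + 6 = 12 bars.
12 (basic form) + 3 (extra statement) + 3 (cadential extension) + 3 (introduction) = 21.

21 measures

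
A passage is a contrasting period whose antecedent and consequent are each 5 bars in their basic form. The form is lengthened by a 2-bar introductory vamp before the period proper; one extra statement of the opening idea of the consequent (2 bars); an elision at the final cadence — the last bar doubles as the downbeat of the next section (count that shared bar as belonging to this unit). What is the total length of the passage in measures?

Basic contrasting period: 5 + 5 = 10 bars.
10 (basic form) + 2 (introduction) + 2 (extra statement) = 14.
The elision shares a bar with the next section but does not change this unit's count.

14 measures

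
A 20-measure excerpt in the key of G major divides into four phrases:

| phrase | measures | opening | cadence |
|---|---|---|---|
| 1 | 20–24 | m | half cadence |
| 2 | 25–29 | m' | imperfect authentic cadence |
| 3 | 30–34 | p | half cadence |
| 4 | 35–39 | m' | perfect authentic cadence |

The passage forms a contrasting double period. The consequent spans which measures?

In a double period the four phrases pair into a large antecedent (phrases 1–2, ending imperfect authentic cadence) and a large consequent (phrases 3–4, ending perfect authentic cadence). The consequent spans mm. 30–39.

measures 30–39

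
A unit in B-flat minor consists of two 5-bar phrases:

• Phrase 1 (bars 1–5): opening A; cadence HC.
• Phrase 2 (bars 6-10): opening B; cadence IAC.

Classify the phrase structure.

contrasting period

Phrase 1 ends with a half cadence (weaker) and phrase 2 with an imperfect authentic cadence (stronger): antecedent + consequent = a period.
The two phrases open with different material (A / B), so the period is contrasting.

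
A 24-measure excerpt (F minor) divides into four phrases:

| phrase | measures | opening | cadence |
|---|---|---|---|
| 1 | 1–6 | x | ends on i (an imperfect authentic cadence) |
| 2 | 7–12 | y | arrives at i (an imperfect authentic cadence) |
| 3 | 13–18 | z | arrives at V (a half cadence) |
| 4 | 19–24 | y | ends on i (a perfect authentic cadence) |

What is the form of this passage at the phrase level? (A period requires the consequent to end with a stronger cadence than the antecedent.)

contrasting double period

Four phrases in two halves: the first half (bars 1–12) ends with an imperfect authentic cadence, the second (measures 13–24) with a perfect authentic cadence — a large antecedent–consequent pair, i.e. a double period.
Phrase 3 begins with different material from phrase 1, making it contrasting.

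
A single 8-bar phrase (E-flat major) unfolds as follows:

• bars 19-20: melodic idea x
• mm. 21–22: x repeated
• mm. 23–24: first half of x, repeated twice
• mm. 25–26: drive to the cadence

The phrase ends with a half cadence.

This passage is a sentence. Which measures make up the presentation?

measures 19–22

The presentation of a sentence is the basic idea (mm. 19–20) plus its repetition (measures 21-22); the presentation is therefore measures 19–22.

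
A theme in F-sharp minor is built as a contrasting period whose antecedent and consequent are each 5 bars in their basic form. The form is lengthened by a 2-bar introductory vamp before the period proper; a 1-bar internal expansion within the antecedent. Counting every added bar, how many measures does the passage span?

Basic contrasting period: 5 + 5 = 10 bars.
10 (basic form) + 2 (introduction) + 1 (internal expansion) = 13.

13 measures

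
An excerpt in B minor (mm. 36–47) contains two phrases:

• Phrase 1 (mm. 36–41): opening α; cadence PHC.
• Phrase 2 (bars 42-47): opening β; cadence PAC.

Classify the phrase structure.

contrasting period

Phrase 1 ends with a Phrygian half cadence (weaker) and phrase 2 with a perfect authentic cadence (stronger): antecedent + consequent = a period.
The two phrases open with different material (α / β), so the period is contrasting.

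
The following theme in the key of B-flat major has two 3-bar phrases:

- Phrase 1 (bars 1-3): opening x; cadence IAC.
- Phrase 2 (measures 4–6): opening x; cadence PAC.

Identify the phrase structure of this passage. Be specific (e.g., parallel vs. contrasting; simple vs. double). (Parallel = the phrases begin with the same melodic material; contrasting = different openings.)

parallel period

Phrase 1 ends with an imperfect authentic cadence (weaker) and phrase 2 with a perfect authentic cadence (stronger): antecedent + consequent = a period.
The two phrases open with the same material (x / x), so the period is parallel.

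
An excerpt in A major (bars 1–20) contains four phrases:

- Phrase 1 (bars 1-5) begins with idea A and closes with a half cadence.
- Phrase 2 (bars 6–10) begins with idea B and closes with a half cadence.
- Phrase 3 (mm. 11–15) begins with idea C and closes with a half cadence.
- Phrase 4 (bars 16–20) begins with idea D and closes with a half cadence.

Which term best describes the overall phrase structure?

Phrase 4 ends with a half cadence, no stronger than phrase 2's half cadence, so the four phrases do not form a double period; nor do phrases 3–4 duplicate 1–2, so it is not a repeated period. With no phrase reaching a conclusive cadence, the passage is a phrase group.

phrase group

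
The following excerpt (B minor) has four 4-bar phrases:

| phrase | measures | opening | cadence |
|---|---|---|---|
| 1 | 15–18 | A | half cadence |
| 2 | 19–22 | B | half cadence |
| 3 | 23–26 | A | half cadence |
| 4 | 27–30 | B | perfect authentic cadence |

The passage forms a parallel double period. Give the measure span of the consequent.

measures 23–30

In a double period the four phrases pair into a large antecedent (phrases 1–2, ending half cadence) and a large consequent (phrases 3–4, ending perfect authentic cadence). The consequent spans measures 23-30.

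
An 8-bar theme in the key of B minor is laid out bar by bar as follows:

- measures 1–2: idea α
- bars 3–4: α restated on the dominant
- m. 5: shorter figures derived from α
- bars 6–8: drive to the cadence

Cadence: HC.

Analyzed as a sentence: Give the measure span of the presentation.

The presentation of a sentence is the basic idea (measures 1–2) plus its repetition (mm. 3-4); the presentation is therefore mm. 1–4.

measures 1–4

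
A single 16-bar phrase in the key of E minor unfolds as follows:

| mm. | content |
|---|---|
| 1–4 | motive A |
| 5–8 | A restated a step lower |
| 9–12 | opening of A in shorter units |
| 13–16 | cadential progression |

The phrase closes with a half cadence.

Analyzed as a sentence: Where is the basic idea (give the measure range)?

The presentation of a sentence is the basic idea (mm. 1–4) plus its repetition (measures 5–8); the basic idea is therefore mm. 1–4.

measures 1–4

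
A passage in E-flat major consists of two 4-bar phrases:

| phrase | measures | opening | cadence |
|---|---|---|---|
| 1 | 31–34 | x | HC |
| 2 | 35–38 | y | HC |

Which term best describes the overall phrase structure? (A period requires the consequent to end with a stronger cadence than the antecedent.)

phrase group

The second phrase closes with a half cadence, which is not stronger than the first phrase's half cadence; without a weak→strong cadential pair there is no antecedent–consequent relationship, so this is a phrase group rather than a period.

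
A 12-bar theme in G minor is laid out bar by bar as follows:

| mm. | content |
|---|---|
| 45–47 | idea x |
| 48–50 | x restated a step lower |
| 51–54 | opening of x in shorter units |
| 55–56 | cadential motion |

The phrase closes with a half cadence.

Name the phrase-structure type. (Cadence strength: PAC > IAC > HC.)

Basic idea (mm. 45–47) + its repetition (bars 48–50) form the presentation; fragmentation and cadence (bars 51–56) form the continuation — the 12-bar whole is a sentence.

sentence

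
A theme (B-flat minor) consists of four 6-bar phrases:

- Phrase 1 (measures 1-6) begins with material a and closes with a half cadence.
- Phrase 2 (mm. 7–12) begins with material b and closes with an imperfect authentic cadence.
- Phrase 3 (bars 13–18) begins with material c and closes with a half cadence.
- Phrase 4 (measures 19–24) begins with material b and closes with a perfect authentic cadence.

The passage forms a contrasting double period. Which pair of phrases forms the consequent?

phrases 3 and 4

In a double period the first pair of phrases (ending imperfect authentic cadence) is the large antecedent and the second pair (ending perfect authentic cadence) is the large consequent; the consequent is phrases 3 and 4.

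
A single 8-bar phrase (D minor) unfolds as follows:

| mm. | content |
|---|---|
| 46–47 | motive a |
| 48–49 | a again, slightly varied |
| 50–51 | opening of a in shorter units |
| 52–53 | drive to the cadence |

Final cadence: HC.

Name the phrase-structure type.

sentence

Basic idea (mm. 46–47) + its repetition (bars 48–49) form the presentation; fragmentation and cadence (bars 50-53) form the continuation — the 8-bar whole is a sentence.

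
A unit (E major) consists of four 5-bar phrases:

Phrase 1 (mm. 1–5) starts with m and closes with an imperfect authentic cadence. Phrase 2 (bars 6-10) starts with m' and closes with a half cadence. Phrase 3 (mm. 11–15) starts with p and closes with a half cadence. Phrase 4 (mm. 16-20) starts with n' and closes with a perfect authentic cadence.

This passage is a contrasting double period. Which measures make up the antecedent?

measures 1–10

In a double period the four phrases pair into a large antecedent (phrases 1–2, ending half cadence) and a large consequent (phrases 3–4, ending perfect authentic cadence). The antecedent spans mm. 1-10.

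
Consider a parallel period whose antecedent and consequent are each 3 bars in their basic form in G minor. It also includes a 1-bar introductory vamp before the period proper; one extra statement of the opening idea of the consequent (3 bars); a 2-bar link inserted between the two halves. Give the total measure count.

12 measures

Basic parallel period: 3 + 3 = 6 bars.
6 (basic form) + 1 (introduction) + 3 (extra statement) + 2 (link) = 12.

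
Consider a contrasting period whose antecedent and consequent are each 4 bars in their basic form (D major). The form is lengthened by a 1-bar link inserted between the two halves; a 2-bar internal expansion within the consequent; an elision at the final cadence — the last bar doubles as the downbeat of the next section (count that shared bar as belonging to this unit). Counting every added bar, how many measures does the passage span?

11 measures

Basic contrasting period: 4 + 4 = 8 bars.
8 (basic form) + 1 (link) + 2 (internal expansion) = 11.
The elision shares a bar with the next section but does not change this unit's count.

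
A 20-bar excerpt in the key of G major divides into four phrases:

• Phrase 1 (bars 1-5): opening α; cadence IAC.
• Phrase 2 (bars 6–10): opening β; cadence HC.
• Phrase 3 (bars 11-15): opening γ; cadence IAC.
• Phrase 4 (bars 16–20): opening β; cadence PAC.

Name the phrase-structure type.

contrasting double period

Four phrases in two halves: the first half (measures 1–10) ends with a half cadence, the second (measures 11-20) with a perfect authentic cadence — a large antecedent–consequent pair, i.e. a double period.
Phrase 3 begins with different material from phrase 1, making it contrasting.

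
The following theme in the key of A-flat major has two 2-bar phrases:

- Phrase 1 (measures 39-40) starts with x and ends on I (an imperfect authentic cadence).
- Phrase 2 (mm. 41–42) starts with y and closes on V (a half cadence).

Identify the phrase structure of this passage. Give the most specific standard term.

The second phrase closes with a half cadence, which is not stronger than the first phrase's imperfect authentic cadence; without a weak→strong cadential pair there is no antecedent–consequent relationship, so this is a phrase group rather than a period.

phrase group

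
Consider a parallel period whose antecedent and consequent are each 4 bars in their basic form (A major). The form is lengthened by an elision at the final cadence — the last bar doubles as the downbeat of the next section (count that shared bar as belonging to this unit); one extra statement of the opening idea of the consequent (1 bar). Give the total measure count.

9 measures

Basic parallel period: 4 + 4 = 8 bars.
8 (basic form) + 1 (extra statement) = 9.
The elision shares a bar with the next section but does not change this unit's count.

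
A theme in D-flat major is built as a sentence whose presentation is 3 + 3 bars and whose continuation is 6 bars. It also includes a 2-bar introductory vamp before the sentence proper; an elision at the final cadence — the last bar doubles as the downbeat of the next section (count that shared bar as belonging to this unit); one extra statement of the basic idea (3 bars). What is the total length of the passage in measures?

17 measures

Basic sentence: 3 + 3 + 6 = 12 bars.
12 (basic form) + 2 (introduction) + 3 (extra statement) = 17.
The elision shares a bar with the next section but does not change this unit's count.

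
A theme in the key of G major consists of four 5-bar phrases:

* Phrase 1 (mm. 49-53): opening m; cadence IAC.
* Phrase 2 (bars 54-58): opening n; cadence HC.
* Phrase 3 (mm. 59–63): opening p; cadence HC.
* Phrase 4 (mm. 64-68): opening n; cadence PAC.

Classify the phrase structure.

Four phrases in two halves: the first half (measures 49–58) ends with a half cadence, the second (mm. 59–68) with a perfect authentic cadence — a large antecedent–consequent pair, i.e. a double period.
Phrase 3 begins with different material from phrase 1, making it contrasting.

contrasting double period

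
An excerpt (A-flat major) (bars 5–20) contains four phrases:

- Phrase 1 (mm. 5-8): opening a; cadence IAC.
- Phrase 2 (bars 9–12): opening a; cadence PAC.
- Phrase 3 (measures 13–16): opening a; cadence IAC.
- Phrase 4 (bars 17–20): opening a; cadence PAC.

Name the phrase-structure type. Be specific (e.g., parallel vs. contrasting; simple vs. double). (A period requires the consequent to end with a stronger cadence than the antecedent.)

The cadence pattern IAC–PAC–IAC–PAC is weak–strong twice, and phrases 3–4 restate phrases 1–2: a period heard twice, not a double period (which would end weakly at phrase 2).

repeated period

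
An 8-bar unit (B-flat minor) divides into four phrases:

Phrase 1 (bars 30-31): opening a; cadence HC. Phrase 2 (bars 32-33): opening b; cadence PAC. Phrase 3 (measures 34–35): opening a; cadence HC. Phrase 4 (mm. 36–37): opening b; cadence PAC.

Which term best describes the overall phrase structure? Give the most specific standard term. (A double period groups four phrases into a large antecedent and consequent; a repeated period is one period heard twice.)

The cadence pattern HC–PAC–HC–PAC is weak–strong twice, and phrases 3–4 restate phrases 1–2: a period heard twice, not a double period (which would end weakly at phrase 2).

repeated period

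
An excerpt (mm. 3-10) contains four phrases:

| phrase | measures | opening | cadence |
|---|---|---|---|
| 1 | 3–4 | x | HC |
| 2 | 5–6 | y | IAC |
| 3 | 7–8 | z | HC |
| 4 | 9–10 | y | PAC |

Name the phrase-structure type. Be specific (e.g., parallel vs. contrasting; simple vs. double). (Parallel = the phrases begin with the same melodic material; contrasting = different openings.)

Four phrases in two halves: the first half (mm. 3–6) ends with an imperfect authentic cadence, the second (mm. 7–10) with a perfect authentic cadence — a large antecedent–consequent pair, i.e. a double period.
Phrase 3 begins with different material from phrase 1, making it contrasting.

contrasting double period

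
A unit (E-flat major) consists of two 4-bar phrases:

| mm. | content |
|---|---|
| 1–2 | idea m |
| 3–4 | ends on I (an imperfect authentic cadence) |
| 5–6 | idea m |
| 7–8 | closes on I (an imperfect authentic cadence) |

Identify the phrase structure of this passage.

Both phrases have the same opening (m) and the same cadence (imperfect authentic cadence): the second is a restatement, not a consequent, so this is a repeated phrase rather than a period.

repeated phrase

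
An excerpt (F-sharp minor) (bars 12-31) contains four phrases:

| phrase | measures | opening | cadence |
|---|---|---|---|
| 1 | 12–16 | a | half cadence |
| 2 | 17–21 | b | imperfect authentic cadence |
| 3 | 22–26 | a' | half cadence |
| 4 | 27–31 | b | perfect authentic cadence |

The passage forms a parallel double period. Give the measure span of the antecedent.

In a double period the four phrases pair into a large antecedent (phrases 1–2, ending imperfect authentic cadence) and a large consequent (phrases 3–4, ending perfect authentic cadence). The antecedent spans bars 12–21.

measures 12–21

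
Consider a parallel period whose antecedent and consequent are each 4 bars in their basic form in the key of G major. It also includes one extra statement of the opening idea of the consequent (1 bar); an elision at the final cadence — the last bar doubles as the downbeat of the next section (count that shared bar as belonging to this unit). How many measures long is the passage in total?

Basic parallel period: 4 + 4 = 8 bars.
8 (basic form) + 1 (extra statement) = 9.
The elision shares a bar with the next section but does not change this unit's count.

9 measures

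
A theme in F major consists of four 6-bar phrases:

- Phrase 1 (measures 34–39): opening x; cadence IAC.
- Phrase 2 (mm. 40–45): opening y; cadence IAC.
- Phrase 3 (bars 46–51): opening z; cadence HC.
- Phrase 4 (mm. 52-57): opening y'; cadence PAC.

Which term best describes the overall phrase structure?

Four phrases in two halves: the first half (mm. 34–45) ends with an imperfect authentic cadence, the second (mm. 46–57) with a perfect authentic cadence — a large antecedent–consequent pair, i.e. a double period.
Phrase 3 begins with different material from phrase 1, making it contrasting.

contrasting double period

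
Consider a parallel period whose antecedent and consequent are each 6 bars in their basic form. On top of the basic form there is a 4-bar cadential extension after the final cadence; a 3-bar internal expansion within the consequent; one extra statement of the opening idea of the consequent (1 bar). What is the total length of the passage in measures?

20 measures

Basic parallel period: 6 + 6 = 12 bars.
12 (basic form) + 4 (cadential extension) + 3 (internal expansion) + 1 (extra statement) = 20.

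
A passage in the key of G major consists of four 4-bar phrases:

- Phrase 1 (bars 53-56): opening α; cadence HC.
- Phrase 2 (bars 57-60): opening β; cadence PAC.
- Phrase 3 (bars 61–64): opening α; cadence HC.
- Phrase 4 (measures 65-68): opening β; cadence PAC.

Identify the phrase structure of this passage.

The cadence pattern HC–PAC–HC–PAC is weak–strong twice, and phrases 3–4 restate phrases 1–2: a period heard twice, not a double period (which would end weakly at phrase 2).

repeated period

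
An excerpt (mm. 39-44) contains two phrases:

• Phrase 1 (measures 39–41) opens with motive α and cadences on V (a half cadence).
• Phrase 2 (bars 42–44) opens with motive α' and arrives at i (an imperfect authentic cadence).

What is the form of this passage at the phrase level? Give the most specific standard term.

parallel period

Phrase 1 ends with a half cadence (weaker) and phrase 2 with an imperfect authentic cadence (stronger): antecedent + consequent = a period.
The two phrases open with the same material (α / α'), so the period is parallel.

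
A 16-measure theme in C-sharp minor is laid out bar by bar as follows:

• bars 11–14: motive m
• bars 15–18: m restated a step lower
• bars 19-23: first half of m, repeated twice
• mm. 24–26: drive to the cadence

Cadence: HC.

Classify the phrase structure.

Basic idea (measures 11–14) + its repetition (measures 15-18) form the presentation; fragmentation and cadence (bars 19–26) form the continuation — the 16-bar whole is a sentence.

sentence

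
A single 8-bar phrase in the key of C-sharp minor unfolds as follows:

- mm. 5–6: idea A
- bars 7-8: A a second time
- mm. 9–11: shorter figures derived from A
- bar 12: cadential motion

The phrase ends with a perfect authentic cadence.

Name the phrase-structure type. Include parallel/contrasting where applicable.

sentence

Basic idea (mm. 5-6) + its repetition (bars 7-8) form the presentation; fragmentation and cadence (mm. 9-12) form the continuation — the 8-bar whole is a sentence.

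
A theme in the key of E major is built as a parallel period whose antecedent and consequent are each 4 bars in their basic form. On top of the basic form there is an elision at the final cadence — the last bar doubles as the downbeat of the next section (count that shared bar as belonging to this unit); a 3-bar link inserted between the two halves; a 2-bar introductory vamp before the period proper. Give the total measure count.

13 measures

Basic parallel period: 4 + 4 = 8 bars.
8 (basic form) + 3 (link) + 2 (introduction) = 13.
The elision shares a bar with the next section but does not change this unit's count.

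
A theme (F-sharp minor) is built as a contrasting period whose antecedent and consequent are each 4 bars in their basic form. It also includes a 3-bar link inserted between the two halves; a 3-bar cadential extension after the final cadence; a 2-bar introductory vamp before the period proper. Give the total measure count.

Basic contrasting period: 4 + 4 = 8 bars.
8 (basic form) + 3 (link) + 3 (cadential extension) + 2 (introduction) = 16.

16 measures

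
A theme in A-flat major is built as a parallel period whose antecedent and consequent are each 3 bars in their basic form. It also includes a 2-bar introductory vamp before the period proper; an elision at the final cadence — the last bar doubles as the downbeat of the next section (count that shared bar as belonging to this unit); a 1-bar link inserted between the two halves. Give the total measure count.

9 measures

Basic parallel period: 3 + 3 = 6 bars.
6 (basic form) + 2 (introduction) + 1 (link) = 9.
The elision shares a bar with the next section but does not change this unit's count.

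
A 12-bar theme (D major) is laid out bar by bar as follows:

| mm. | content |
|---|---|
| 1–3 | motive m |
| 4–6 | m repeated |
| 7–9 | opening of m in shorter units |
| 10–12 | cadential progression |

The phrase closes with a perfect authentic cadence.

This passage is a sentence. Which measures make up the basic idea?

The presentation of a sentence is the basic idea (mm. 1-3) plus its repetition (mm. 4–6); the basic idea is therefore mm. 1-3.

measures 1–3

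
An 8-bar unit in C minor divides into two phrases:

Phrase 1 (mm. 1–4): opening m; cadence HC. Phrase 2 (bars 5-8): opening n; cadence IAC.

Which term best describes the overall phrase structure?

contrasting period

Phrase 1 ends with a half cadence (weaker) and phrase 2 with an imperfect authentic cadence (stronger): antecedent + consequent = a period.
The two phrases open with different material (m / n), so the period is contrasting.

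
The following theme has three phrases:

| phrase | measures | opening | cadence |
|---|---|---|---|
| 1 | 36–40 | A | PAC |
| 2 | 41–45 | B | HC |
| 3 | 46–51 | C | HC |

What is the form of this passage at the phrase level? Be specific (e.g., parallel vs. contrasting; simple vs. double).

phrase group

The final phrase closes with a half cadence, which is not stronger than the preceding half cadence; the 3 phrases lack an overall antecedent–consequent design and so form a phrase group.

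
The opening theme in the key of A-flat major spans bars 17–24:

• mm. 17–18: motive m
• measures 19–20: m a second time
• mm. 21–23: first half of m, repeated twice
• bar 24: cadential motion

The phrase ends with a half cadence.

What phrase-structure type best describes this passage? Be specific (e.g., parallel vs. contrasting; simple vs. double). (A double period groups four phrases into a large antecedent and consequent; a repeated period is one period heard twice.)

Basic idea (measures 17–18) + its repetition (mm. 19–20) form the presentation; fragmentation and cadence (measures 21–24) form the continuation — the 8-bar whole is a sentence.

sentence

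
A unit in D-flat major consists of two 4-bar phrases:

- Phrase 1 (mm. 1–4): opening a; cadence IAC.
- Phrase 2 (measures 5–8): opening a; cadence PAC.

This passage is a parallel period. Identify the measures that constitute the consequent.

measures 5–8

The antecedent is the phrase ending with the weaker cadence (imperfect authentic cadence, phrase 1) and the consequent the one ending more conclusively (perfect authentic cadence, phrase 2); the consequent is bars 5–8.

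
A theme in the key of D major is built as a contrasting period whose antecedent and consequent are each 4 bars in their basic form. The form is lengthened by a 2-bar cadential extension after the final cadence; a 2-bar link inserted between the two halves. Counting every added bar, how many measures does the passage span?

Basic contrasting period: 4 + 4 = 8 bars.
8 (basic form) + 2 (cadential extension) + 2 (link) = 12.

12 measures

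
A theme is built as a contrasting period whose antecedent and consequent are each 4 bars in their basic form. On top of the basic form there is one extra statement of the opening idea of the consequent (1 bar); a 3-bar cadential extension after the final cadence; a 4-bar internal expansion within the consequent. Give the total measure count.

Basic contrasting period: 4 + 4 = 8 bars.
8 (basic form) + 1 (extra statement) + 3 (cadential extension) + 4 (internal expansion) = 16.

16 measures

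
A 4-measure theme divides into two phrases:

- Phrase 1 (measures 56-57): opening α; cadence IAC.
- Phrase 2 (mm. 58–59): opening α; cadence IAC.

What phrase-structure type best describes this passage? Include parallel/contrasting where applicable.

Both phrases have the same opening (α) and the same cadence (imperfect authentic cadence): the second is a restatement, not a consequent, so this is a repeated phrase rather than a period.

repeated phrase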